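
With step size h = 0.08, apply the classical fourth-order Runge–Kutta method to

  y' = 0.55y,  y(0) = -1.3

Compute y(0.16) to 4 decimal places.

RK4: k1 = f(x_n, y_n); k2 = f(x_n + h/2, y_n + (h/2)·k1); k3 = f(x_n + h/2, y_n + (h/2)·k2); k4 = f(x_n + h, y_n + h·k3); y_{n+1} = y_n + (h/6)·(k1 + 2k2 + 2k3 + k4).
x=0.000000, y=-1.300000:
  k1 = f(0.000000, -1.300000) = -0.715000
  k2 = f(0.040000, -1.328600) = -0.730730
  k3 = f(0.040000, -1.329229) = -0.731076
  k4 = f(0.080000, -1.358486) = -0.747167
  y ← -1.300000 + (0.08/6)·(k1 + 2k2 + 2k3 + k4) = -1.358477
x=0.080000, y=-1.358477:
  k1 = f(0.080000, -1.358477) = -0.747162
  k2 = f(0.120000, -1.388364) = -0.763600
  k3 = f(0.120000, -1.389021) = -0.763962
  k4 = f(0.160000, -1.419594) = -0.780777
  y ← -1.358477 + (0.08/6)·(k1 + 2k2 + 2k3 + k4) = -1.419585
y(0.16) ≈ -1.4196

-1.4196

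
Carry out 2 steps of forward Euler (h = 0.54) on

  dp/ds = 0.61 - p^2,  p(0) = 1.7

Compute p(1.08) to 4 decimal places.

Euler: p_{n+1} = p_n + h·f(s_n, p_n).
s=0.000000, p=1.700000: f=-2.280000 → p ← 1.700000 + 0.54·(-2.280000) = 0.468800
s=0.540000, p=0.468800: f=0.390227 → p ← 0.468800 + 0.54·0.390227 = 0.679522
p(1.08) ≈ 0.6795

0.6795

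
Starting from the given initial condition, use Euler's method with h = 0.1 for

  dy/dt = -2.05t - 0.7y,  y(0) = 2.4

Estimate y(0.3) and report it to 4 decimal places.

1.8704

Euler: y_{n+1} = y_n + h·f(t_n, y_n).
t=0.000000, y=2.400000: f=-1.680000 → y ← 2.400000 + 0.1·(-1.680000) = 2.232000
t=0.100000, y=2.232000: f=-1.767400 → y ← 2.232000 + 0.1·(-1.767400) = 2.055260
t=0.200000, y=2.055260: f=-1.848682 → y ← 2.055260 + 0.1·(-1.848682) = 1.870392
y(0.3) ≈ 1.8704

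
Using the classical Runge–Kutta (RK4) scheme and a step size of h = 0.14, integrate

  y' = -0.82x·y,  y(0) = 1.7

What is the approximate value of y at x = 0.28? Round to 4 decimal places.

RK4: k1 = f(x_n, y_n); k2 = f(x_n + h/2, y_n + (h/2)·k1); k3 = f(x_n + h/2, y_n + (h/2)·k2); k4 = f(x_n + h, y_n + h·k3); y_{n+1} = y_n + (h/6)·(k1 + 2k2 + 2k3 + k4).
x=0.000000, y=1.700000:
  k1 = f(0.000000, 1.700000) = 0.000000
  k2 = f(0.070000, 1.700000) = -0.097580
  k3 = f(0.070000, 1.693169) = -0.097188
  k4 = f(0.140000, 1.686394) = -0.193598
  y ← 1.700000 + (0.14/6)·(k1 + 2k2 + 2k3 + k4) = 1.686394
x=0.140000, y=1.686394:
  k1 = f(0.140000, 1.686394) = -0.193598
  k2 = f(0.210000, 1.672842) = -0.288063
  k3 = f(0.210000, 1.666229) = -0.286925
  k4 = f(0.280000, 1.646224) = -0.377973
  y ← 1.686394 + (0.14/6)·(k1 + 2k2 + 2k3 + k4) = 1.646224
y(0.28) ≈ 1.6462

1.6462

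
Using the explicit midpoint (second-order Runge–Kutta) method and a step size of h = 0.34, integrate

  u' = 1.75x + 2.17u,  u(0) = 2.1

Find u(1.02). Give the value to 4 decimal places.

18.8762

Midpoint: k1 = f(x_n, u_n); k2 = f(x_n + h/2, u_n + (h/2)·k1); u_{n+1} = u_n + h·k2.
x=0.000000, u=2.100000:
  k1 = f(0.000000, 2.100000) = 4.557000
  k2 = f(0.170000, 2.874690) = 6.535577
  u ← 2.100000 + 0.34·6.535577 = 4.322096
x=0.340000, u=4.322096:
  k1 = f(0.340000, 4.322096) = 9.973949
  k2 = f(0.510000, 6.017668) = 13.950839
  u ← 4.322096 + 0.34·13.950839 = 9.065381
x=0.680000, u=9.065381:
  k1 = f(0.680000, 9.065381) = 20.861878
  k2 = f(0.850000, 12.611901) = 28.855324
  u ← 9.065381 + 0.34·28.855324 = 18.876192
u(1.02) ≈ 18.8762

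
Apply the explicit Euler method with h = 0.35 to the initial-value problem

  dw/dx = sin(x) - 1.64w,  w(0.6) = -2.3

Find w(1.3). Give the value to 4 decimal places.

-0.0485

Euler: w_{n+1} = w_n + h·f(x_n, w_n).
x=0.600000, w=-2.300000: f=4.336642 → w ← -2.300000 + 0.35·4.336642 = -0.782175
x=0.950000, w=-0.782175: f=2.096183 → w ← -0.782175 + 0.35·2.096183 = -0.048511
w(1.3) ≈ -0.0485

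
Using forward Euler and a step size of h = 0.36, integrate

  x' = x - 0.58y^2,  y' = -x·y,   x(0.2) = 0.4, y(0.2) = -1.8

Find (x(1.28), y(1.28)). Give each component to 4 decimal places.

Euler on (x,y): x_{n+1} = x_n + h·x', y_{n+1} = y_n + h·y'.
0.200000: (0.400000, -1.800000); f=(-1.479200, 0.720000) → (-0.132512, -1.540800)
0.560000: (-0.132512, -1.540800); f=(-1.509469, -0.204174) → (-0.675921, -1.614303)
0.920000: (-0.675921, -1.614303); f=(-2.187386, -1.091141) → (-1.463380, -2.007114)
(x(1.28), y(1.28)) ≈ (-1.4634, -2.0071)

-1.4634, -2.0071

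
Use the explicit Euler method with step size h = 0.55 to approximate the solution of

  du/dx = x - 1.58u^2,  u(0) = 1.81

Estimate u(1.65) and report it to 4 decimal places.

Euler: u_{n+1} = u_n + h·f(x_n, u_n).
x=0.000000, u=1.810000: f=-5.176238 → u ← 1.810000 + 0.55·(-5.176238) = -1.036931
x=0.550000, u=-1.036931: f=-1.148857 → u ← -1.036931 + 0.55·(-1.148857) = -1.668802
x=1.100000, u=-1.668802: f=-3.300142 → u ← -1.668802 + 0.55·(-3.300142) = -3.483880
u(1.65) ≈ -3.4839

-3.4839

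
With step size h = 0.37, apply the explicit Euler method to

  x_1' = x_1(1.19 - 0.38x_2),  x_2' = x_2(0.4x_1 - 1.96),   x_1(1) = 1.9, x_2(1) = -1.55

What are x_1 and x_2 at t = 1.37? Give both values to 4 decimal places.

3.1506, -0.8618

Euler on (x_1,x_2): x_1_{n+1} = x_1_n + h·x_1', x_2_{n+1} = x_2_n + h·x_2'.
1.000000: (1.900000, -1.550000); f=(3.380100, 1.860000) → (3.150637, -0.861800)
(x_1(1.37), x_2(1.37)) ≈ (3.1506, -0.8618)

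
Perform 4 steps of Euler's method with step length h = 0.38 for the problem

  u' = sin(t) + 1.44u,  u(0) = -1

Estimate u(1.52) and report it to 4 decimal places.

Euler: u_{n+1} = u_n + h·f(t_n, u_n).
t=0.000000, u=-1.000000: f=-1.440000 → u ← -1.000000 + 0.38·(-1.440000) = -1.547200
t=0.380000, u=-1.547200: f=-1.857048 → u ← -1.547200 + 0.38·(-1.857048) = -2.252878
t=0.760000, u=-2.252878: f=-2.555223 → u ← -2.252878 + 0.38·(-2.555223) = -3.223863
t=1.140000, u=-3.223863: f=-3.733729 → u ← -3.223863 + 0.38·(-3.733729) = -4.642680
u(1.52) ≈ -4.6427

-4.6427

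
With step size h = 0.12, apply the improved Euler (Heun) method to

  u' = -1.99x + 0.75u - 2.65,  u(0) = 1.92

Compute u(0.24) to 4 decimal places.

Heun: k1 = f(x_n, u_n); k2 = f(x_n + h, u_n + h·k1); u_{n+1} = u_n + (h/2)·(k1 + k2).
x=0.000000, u=1.920000:
  k1 = f(0.000000, 1.920000) = -1.210000
  k2 = f(0.120000, 1.774800) = -1.557700
  u ← 1.920000 + (0.12/2)·(-1.210000 + (-1.557700)) = 1.753938
x=0.120000, u=1.753938:
  k1 = f(0.120000, 1.753938) = -1.573346
  k2 = f(0.240000, 1.565136) = -1.953748
  u ← 1.753938 + (0.12/2)·(-1.573346 + (-1.953748)) = 1.542312
u(0.24) ≈ 1.5423

1.5423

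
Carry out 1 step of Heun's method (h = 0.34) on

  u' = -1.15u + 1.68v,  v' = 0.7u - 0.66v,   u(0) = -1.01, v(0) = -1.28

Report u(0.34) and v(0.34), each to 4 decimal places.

-1.2671, -1.2784

Heun on (u,v): k1 = f(t_n, state_n); k2 = f(t_n + h, state_n + h·k1); state_{n+1} = state_n + (h/2)·(k1 + k2).
0.000000: (-1.010000, -1.280000)
  k1 = (-0.988900, 0.137800)
  predictor → (-1.346226, -1.233148)
  k2 = (-0.523529, -0.128481)
  → (-1.267113, -1.278416)
(u(0.34), v(0.34)) ≈ (-1.2671, -1.2784)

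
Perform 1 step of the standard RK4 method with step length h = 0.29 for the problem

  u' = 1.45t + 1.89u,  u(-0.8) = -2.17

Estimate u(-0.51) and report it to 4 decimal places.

-4.1271

RK4: k1 = f(t_n, u_n); k2 = f(t_n + h/2, u_n + (h/2)·k1); k3 = f(t_n + h/2, u_n + (h/2)·k2); k4 = f(t_n + h, u_n + h·k3); u_{n+1} = u_n + (h/6)·(k1 + 2k2 + 2k3 + k4).
t=-0.800000, u=-2.170000:
  k1 = f(-0.800000, -2.170000) = -5.261300
  k2 = f(-0.655000, -2.932888) = -6.492909
  k3 = f(-0.655000, -3.111472) = -6.830432
  k4 = f(-0.510000, -4.150825) = -8.584560
  u ← -2.170000 + (0.29/6)·(k1 + 2k2 + 2k3 + k4) = -4.127140
u(-0.51) ≈ -4.1271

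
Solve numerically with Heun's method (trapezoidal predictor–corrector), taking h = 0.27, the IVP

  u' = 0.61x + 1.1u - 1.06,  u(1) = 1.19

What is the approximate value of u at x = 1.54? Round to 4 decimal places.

1.9167

Heun: k1 = f(x_n, u_n); k2 = f(x_n + h, u_n + h·k1); u_{n+1} = u_n + (h/2)·(k1 + k2).
x=1.000000, u=1.190000:
  k1 = f(1.000000, 1.190000) = 0.859000
  k2 = f(1.270000, 1.421930) = 1.278823
  u ← 1.190000 + (0.27/2)·(0.859000 + 1.278823) = 1.478606
x=1.270000, u=1.478606:
  k1 = f(1.270000, 1.478606) = 1.341167
  k2 = f(1.540000, 1.840721) = 1.904193
  u ← 1.478606 + (0.27/2)·(1.341167 + 1.904193) = 1.916730
u(1.54) ≈ 1.9167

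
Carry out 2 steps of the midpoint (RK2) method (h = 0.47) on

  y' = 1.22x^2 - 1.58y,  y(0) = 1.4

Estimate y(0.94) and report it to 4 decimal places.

Midpoint: k1 = f(x_n, y_n); k2 = f(x_n + h/2, y_n + (h/2)·k1); y_{n+1} = y_n + h·k2.
x=0.000000, y=1.400000:
  k1 = f(0.000000, 1.400000) = -2.212000
  k2 = f(0.235000, 0.880180) = -1.323310
  y ← 1.400000 + 0.47·(-1.323310) = 0.778044
x=0.470000, y=0.778044:
  k1 = f(0.470000, 0.778044) = -0.959812
  k2 = f(0.705000, 0.552489) = -0.266561
  y ← 0.778044 + 0.47·(-0.266561) = 0.652761
y(0.94) ≈ 0.6528

0.6528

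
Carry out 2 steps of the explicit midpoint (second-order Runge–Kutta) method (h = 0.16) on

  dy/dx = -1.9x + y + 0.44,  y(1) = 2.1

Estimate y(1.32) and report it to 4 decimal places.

Midpoint: k1 = f(x_n, y_n); k2 = f(x_n + h/2, y_n + (h/2)·k1); y_{n+1} = y_n + h·k2.
x=1.000000, y=2.100000:
  k1 = f(1.000000, 2.100000) = 0.640000
  k2 = f(1.080000, 2.151200) = 0.539200
  y ← 2.100000 + 0.16·0.539200 = 2.186272
x=1.160000, y=2.186272:
  k1 = f(1.160000, 2.186272) = 0.422272
  k2 = f(1.240000, 2.220054) = 0.304054
  y ← 2.186272 + 0.16·0.304054 = 2.234921
y(1.32) ≈ 2.2349

2.2349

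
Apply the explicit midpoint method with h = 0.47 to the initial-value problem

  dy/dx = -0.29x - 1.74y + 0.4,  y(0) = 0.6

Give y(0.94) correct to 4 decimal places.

Midpoint: k1 = f(x_n, y_n); k2 = f(x_n + h/2, y_n + (h/2)·k1); y_{n+1} = y_n + h·k2.
x=0.000000, y=0.600000:
  k1 = f(0.000000, 0.600000) = -0.644000
  k2 = f(0.235000, 0.448660) = -0.448818
  y ← 0.600000 + 0.47·(-0.448818) = 0.389055
x=0.470000, y=0.389055:
  k1 = f(0.470000, 0.389055) = -0.413256
  k2 = f(0.705000, 0.291940) = -0.312426
  y ← 0.389055 + 0.47·(-0.312426) = 0.242215
y(0.94) ≈ 0.2422

0.2422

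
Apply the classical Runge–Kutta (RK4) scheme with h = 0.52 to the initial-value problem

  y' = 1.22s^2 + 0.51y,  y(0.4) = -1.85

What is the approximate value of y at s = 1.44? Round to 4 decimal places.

RK4: k1 = f(s_n, y_n); k2 = f(s_n + h/2, y_n + (h/2)·k1); k3 = f(s_n + h/2, y_n + (h/2)·k2); k4 = f(s_n + h, y_n + h·k3); y_{n+1} = y_n + (h/6)·(k1 + 2k2 + 2k3 + k4).
s=0.400000, y=-1.850000:
  k1 = f(0.400000, -1.850000) = -0.748300
  k2 = f(0.660000, -2.044558) = -0.511293
  k3 = f(0.660000, -1.982936) = -0.479865
  k4 = f(0.920000, -2.099530) = -0.038152
  y ← -1.850000 + (0.52/6)·(k1 + 2k2 + 2k3 + k4) = -2.089960
s=0.920000, y=-2.089960:
  k1 = f(0.920000, -2.089960) = -0.033272
  k2 = f(1.180000, -2.098611) = 0.628437
  k3 = f(1.180000, -1.926566) = 0.716179
  k4 = f(1.440000, -1.717547) = 1.653843
  y ← -2.089960 + (0.52/6)·(k1 + 2k2 + 2k3 + k4) = -1.716444
y(1.44) ≈ -1.7164

-1.7164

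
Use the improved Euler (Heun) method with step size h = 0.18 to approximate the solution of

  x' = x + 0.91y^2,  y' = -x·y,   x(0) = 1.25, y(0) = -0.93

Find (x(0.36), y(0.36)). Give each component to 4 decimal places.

2.0110, -0.5236

Heun on (x,y): k1 = f(t_n, state_n); k2 = f(t_n + h, state_n + h·k1); state_{n+1} = state_n + (h/2)·(k1 + k2).
0.000000: (1.250000, -0.930000)
  k1 = (2.037059, 1.162500)
  predictor → (1.616671, -0.720750)
  k2 = (2.089398, 1.165215)
  → (1.621381, -0.720506)
0.180000: (1.621381, -0.720506)
  k1 = (2.093788, 1.168214)
  predictor → (1.998263, -0.510227)
  k2 = (2.235165, 1.019568)
  → (2.010987, -0.523605)
(x(0.36), y(0.36)) ≈ (2.0110, -0.5236)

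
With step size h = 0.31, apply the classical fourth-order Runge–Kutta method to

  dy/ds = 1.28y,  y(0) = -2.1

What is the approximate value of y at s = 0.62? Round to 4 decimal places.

RK4: k1 = f(s_n, y_n); k2 = f(s_n + h/2, y_n + (h/2)·k1); k3 = f(s_n + h/2, y_n + (h/2)·k2); k4 = f(s_n + h, y_n + h·k3); y_{n+1} = y_n + (h/6)·(k1 + 2k2 + 2k3 + k4).
s=0.000000, y=-2.100000:
  k1 = f(0.000000, -2.100000) = -2.688000
  k2 = f(0.155000, -2.516640) = -3.221299
  k3 = f(0.155000, -2.599301) = -3.327106
  k4 = f(0.310000, -3.131403) = -4.008196
  y ← -2.100000 + (0.31/6)·(k1 + 2k2 + 2k3 + k4) = -3.122639
s=0.310000, y=-3.122639:
  k1 = f(0.310000, -3.122639) = -3.996977
  k2 = f(0.465000, -3.742170) = -4.789978
  k3 = f(0.465000, -3.865085) = -4.947309
  k4 = f(0.620000, -4.656304) = -5.960070
  y ← -3.122639 + (0.31/6)·(k1 + 2k2 + 2k3 + k4) = -4.643272
y(0.62) ≈ -4.6433

-4.6433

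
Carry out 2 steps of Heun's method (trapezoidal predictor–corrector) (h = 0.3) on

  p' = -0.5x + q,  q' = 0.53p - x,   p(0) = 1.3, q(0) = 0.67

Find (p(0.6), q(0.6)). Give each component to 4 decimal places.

1.7188, 0.9693

Heun on (p,q): k1 = f(x_n, state_n); k2 = f(x_n + h, state_n + h·k1); state_{n+1} = state_n + (h/2)·(k1 + k2).
0.000000: (1.300000, 0.670000)
  k1 = (0.670000, 0.689000)
  predictor → (1.501000, 0.876700)
  k2 = (0.726700, 0.495530)
  → (1.509505, 0.847680)
0.300000: (1.509505, 0.847680)
  k1 = (0.697680, 0.500038)
  predictor → (1.718809, 0.997691)
  k2 = (0.697691, 0.310969)
  → (1.718811, 0.969330)
(p(0.6), q(0.6)) ≈ (1.7188, 0.9693)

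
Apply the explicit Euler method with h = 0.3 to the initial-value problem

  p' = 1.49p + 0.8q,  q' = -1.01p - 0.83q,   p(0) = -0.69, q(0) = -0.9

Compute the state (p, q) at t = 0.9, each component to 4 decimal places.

-2.7007, 0.5795

Euler on (p,q): p_{n+1} = p_n + h·p', q_{n+1} = q_n + h·q'.
0.000000: (-0.690000, -0.900000); f=(-1.748100, 1.443900) → (-1.214430, -0.466830)
0.300000: (-1.214430, -0.466830); f=(-2.182965, 1.614043) → (-1.869319, 0.017383)
0.600000: (-1.869319, 0.017383); f=(-2.771380, 1.873585) → (-2.700733, 0.579458)
(p(0.9), q(0.9)) ≈ (-2.7007, 0.5795)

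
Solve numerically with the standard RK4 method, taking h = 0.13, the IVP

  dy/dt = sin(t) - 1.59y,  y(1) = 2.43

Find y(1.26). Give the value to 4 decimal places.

1.8001

RK4: k1 = f(t_n, y_n); k2 = f(t_n + h/2, y_n + (h/2)·k1); k3 = f(t_n + h/2, y_n + (h/2)·k2); k4 = f(t_n + h, y_n + h·k3); y_{n+1} = y_n + (h/6)·(k1 + 2k2 + 2k3 + k4).
t=1.000000, y=2.430000:
  k1 = f(1.000000, 2.430000) = -3.022229
  k2 = f(1.065000, 2.233555) = -2.676564
  k3 = f(1.065000, 2.256023) = -2.712288
  k4 = f(1.130000, 2.077403) = -2.398658
  y ← 2.430000 + (0.13/6)·(k1 + 2k2 + 2k3 + k4) = 2.079031
t=1.130000, y=2.079031:
  k1 = f(1.130000, 2.079031) = -2.401246
  k2 = f(1.195000, 1.922950) = -2.127274
  k3 = f(1.195000, 1.940758) = -2.155589
  k4 = f(1.260000, 1.798804) = -1.908008
  y ← 2.079031 + (0.13/6)·(k1 + 2k2 + 2k3 + k4) = 1.800073
y(1.26) ≈ 1.8001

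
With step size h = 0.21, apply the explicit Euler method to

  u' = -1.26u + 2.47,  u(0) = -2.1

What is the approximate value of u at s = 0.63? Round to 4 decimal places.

0.3455

Euler: u_{n+1} = u_n + h·f(s_n, u_n).
s=0.000000, u=-2.100000: f=5.116000 → u ← -2.100000 + 0.21·5.116000 = -1.025640
s=0.210000, u=-1.025640: f=3.762306 → u ← -1.025640 + 0.21·3.762306 = -0.235556
s=0.420000, u=-0.235556: f=2.766800 → u ← -0.235556 + 0.21·2.766800 = 0.345472
u(0.63) ≈ 0.3455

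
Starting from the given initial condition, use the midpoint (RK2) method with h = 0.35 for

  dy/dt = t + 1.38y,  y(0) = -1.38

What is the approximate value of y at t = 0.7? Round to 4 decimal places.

Midpoint: k1 = f(t_n, y_n); k2 = f(t_n + h/2, y_n + (h/2)·k1); y_{n+1} = y_n + h·k2.
t=0.000000, y=-1.380000:
  k1 = f(0.000000, -1.380000) = -1.904400
  k2 = f(0.175000, -1.713270) = -2.189313
  y ← -1.380000 + 0.35·(-2.189313) = -2.146259
t=0.350000, y=-2.146259:
  k1 = f(0.350000, -2.146259) = -2.611838
  k2 = f(0.525000, -2.603331) = -3.067597
  y ← -2.146259 + 0.35·(-3.067597) = -3.219918
y(0.7) ≈ -3.2199

-3.2199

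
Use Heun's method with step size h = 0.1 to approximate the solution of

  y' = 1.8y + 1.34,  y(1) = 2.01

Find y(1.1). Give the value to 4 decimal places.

2.5504

Heun: k1 = f(t_n, y_n); k2 = f(t_n + h, y_n + h·k1); y_{n+1} = y_n + (h/2)·(k1 + k2).
t=1.000000, y=2.010000:
  k1 = f(1.000000, 2.010000) = 4.958000
  k2 = f(1.100000, 2.505800) = 5.850440
  y ← 2.010000 + (0.1/2)·(4.958000 + 5.850440) = 2.550422
y(1.1) ≈ 2.5504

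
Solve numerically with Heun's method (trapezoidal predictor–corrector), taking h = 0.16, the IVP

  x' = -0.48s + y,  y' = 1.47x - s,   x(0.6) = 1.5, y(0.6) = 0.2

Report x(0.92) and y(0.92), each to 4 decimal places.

Heun on (x,y): k1 = f(s_n, state_n); k2 = f(s_n + h, state_n + h·k1); state_{n+1} = state_n + (h/2)·(k1 + k2).
0.600000: (1.500000, 0.200000)
  k1 = (-0.088000, 1.605000)
  predictor → (1.485920, 0.456800)
  k2 = (0.092000, 1.424302)
  → (1.500320, 0.442344)
0.760000: (1.500320, 0.442344)
  k1 = (0.077544, 1.445470)
  predictor → (1.512727, 0.673619)
  k2 = (0.232019, 1.303709)
  → (1.525085, 0.662279)
(x(0.92), y(0.92)) ≈ (1.5251, 0.6623)

1.5251, 0.6623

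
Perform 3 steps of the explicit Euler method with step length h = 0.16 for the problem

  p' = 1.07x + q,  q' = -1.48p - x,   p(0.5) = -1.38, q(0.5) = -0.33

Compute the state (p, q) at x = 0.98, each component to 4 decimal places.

Euler on (p,q): p_{n+1} = p_n + h·p', q_{n+1} = q_n + h·q'.
0.500000: (-1.380000, -0.330000); f=(0.205000, 1.542400) → (-1.347200, -0.083216)
0.660000: (-1.347200, -0.083216); f=(0.622984, 1.333856) → (-1.247523, 0.130201)
0.820000: (-1.247523, 0.130201); f=(1.007601, 1.026333) → (-1.086306, 0.294414)
(p(0.98), q(0.98)) ≈ (-1.0863, 0.2944)

-1.0863, 0.2944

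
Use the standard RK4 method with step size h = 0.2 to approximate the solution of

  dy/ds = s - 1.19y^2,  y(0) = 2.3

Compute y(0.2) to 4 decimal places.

RK4: k1 = f(s_n, y_n); k2 = f(s_n + h/2, y_n + (h/2)·k1); k3 = f(s_n + h/2, y_n + (h/2)·k2); k4 = f(s_n + h, y_n + h·k3); y_{n+1} = y_n + (h/6)·(k1 + 2k2 + 2k3 + k4).
s=0.000000, y=2.300000:
  k1 = f(0.000000, 2.300000) = -6.295100
  k2 = f(0.100000, 1.670490) = -3.220739
  k3 = f(0.100000, 1.977926) = -4.555508
  k4 = f(0.200000, 1.388898) = -2.095556
  y ← 2.300000 + (0.2/6)·(k1 + 2k2 + 2k3 + k4) = 1.501895
y(0.2) ≈ 1.5019

1.5019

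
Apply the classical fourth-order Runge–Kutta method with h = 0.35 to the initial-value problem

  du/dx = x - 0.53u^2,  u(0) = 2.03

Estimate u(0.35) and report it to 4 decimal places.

1.5255

RK4: k1 = f(x_n, u_n); k2 = f(x_n + h/2, u_n + (h/2)·k1); k3 = f(x_n + h/2, u_n + (h/2)·k2); k4 = f(x_n + h, u_n + h·k3); u_{n+1} = u_n + (h/6)·(k1 + 2k2 + 2k3 + k4).
x=0.000000, u=2.030000:
  k1 = f(0.000000, 2.030000) = -2.184077
  k2 = f(0.175000, 1.647787) = -1.264056
  k3 = f(0.175000, 1.808790) = -1.559013
  k4 = f(0.350000, 1.484346) = -0.817739
  u ← 2.030000 + (0.35/6)·(k1 + 2k2 + 2k3 + k4) = 1.525536
u(0.35) ≈ 1.5255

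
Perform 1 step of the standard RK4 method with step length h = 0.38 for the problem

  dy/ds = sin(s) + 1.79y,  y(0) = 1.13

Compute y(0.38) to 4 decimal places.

2.3198

RK4: k1 = f(s_n, y_n); k2 = f(s_n + h/2, y_n + (h/2)·k1); k3 = f(s_n + h/2, y_n + (h/2)·k2); k4 = f(s_n + h, y_n + h·k3); y_{n+1} = y_n + (h/6)·(k1 + 2k2 + 2k3 + k4).
s=0.000000, y=1.130000:
  k1 = f(0.000000, 1.130000) = 2.022700
  k2 = f(0.190000, 1.514313) = 2.899479
  k3 = f(0.190000, 1.680901) = 3.197672
  k4 = f(0.380000, 2.345115) = 4.568677
  y ← 1.130000 + (0.38/6)·(k1 + 2k2 + 2k3 + k4) = 2.319760
y(0.38) ≈ 2.3198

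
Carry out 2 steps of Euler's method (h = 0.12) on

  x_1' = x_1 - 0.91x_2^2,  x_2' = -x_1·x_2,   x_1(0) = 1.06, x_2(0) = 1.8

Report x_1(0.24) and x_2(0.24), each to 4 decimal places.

0.6639, 1.4139

Euler on (x_1,x_2): x_1_{n+1} = x_1_n + h·x_1', x_2_{n+1} = x_2_n + h·x_2'.
0.000000: (1.060000, 1.800000); f=(-1.888400, -1.908000) → (0.833392, 1.571040)
0.120000: (0.833392, 1.571040); f=(-1.412640, -1.309292) → (0.663875, 1.413925)
(x_1(0.24), x_2(0.24)) ≈ (0.6639, 1.4139)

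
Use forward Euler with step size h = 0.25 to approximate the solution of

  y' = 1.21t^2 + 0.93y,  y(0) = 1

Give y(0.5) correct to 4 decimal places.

Euler: y_{n+1} = y_n + h·f(t_n, y_n).
t=0.000000, y=1.000000: f=0.930000 → y ← 1.000000 + 0.25·0.930000 = 1.232500
t=0.250000, y=1.232500: f=1.221850 → y ← 1.232500 + 0.25·1.221850 = 1.537962
y(0.5) ≈ 1.5380

1.5380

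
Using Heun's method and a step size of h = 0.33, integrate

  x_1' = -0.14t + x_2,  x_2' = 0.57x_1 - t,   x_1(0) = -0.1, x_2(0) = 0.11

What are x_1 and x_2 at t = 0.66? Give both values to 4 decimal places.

-0.1043, -0.1374

Heun on (x_1,x_2): k1 = f(t_n, state_n); k2 = f(t_n + h, state_n + h·k1); state_{n+1} = state_n + (h/2)·(k1 + k2).
0.000000: (-0.100000, 0.110000)
  k1 = (0.110000, -0.057000)
  predictor → (-0.063700, 0.091190)
  k2 = (0.044990, -0.366309)
  → (-0.074427, 0.040154)
0.330000: (-0.074427, 0.040154)
  k1 = (-0.006046, -0.372423)
  predictor → (-0.076422, -0.082746)
  k2 = (-0.175146, -0.703560)
  → (-0.104323, -0.137383)
(x_1(0.66), x_2(0.66)) ≈ (-0.1043, -0.1374)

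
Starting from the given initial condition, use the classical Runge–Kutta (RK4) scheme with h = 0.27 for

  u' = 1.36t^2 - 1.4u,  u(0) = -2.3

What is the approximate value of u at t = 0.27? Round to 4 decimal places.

-1.5680

RK4: k1 = f(t_n, u_n); k2 = f(t_n + h/2, u_n + (h/2)·k1); k3 = f(t_n + h/2, u_n + (h/2)·k2); k4 = f(t_n + h, u_n + h·k3); u_{n+1} = u_n + (h/6)·(k1 + 2k2 + 2k3 + k4).
t=0.000000, u=-2.300000:
  k1 = f(0.000000, -2.300000) = 3.220000
  k2 = f(0.135000, -1.865300) = 2.636206
  k3 = f(0.135000, -1.944112) = 2.746543
  k4 = f(0.270000, -1.558433) = 2.280951
  u ← -2.300000 + (0.27/6)·(k1 + 2k2 + 2k3 + k4) = -1.568010
u(0.27) ≈ -1.5680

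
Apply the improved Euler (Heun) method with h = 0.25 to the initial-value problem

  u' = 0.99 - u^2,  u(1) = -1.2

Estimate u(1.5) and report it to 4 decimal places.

Heun: k1 = f(x_n, u_n); k2 = f(x_n + h, u_n + h·k1); u_{n+1} = u_n + (h/2)·(k1 + k2).
x=1.000000, u=-1.200000:
  k1 = f(1.000000, -1.200000) = -0.450000
  k2 = f(1.250000, -1.312500) = -0.732656
  u ← -1.200000 + (0.25/2)·(-0.450000 + (-0.732656)) = -1.347832
x=1.250000, u=-1.347832:
  k1 = f(1.250000, -1.347832) = -0.826651
  k2 = f(1.500000, -1.554495) = -1.426454
  u ← -1.347832 + (0.25/2)·(-0.826651 + (-1.426454)) = -1.629470
u(1.5) ≈ -1.6295

-1.6295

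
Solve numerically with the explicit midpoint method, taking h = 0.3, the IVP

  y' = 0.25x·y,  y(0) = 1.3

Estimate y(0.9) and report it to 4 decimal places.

1.4377

Midpoint: k1 = f(x_n, y_n); k2 = f(x_n + h/2, y_n + (h/2)·k1); y_{n+1} = y_n + h·k2.
x=0.000000, y=1.300000:
  k1 = f(0.000000, 1.300000) = 0.000000
  k2 = f(0.150000, 1.300000) = 0.048750
  y ← 1.300000 + 0.3·0.048750 = 1.314625
x=0.300000, y=1.314625:
  k1 = f(0.300000, 1.314625) = 0.098597
  k2 = f(0.450000, 1.329415) = 0.149559
  y ← 1.314625 + 0.3·0.149559 = 1.359493
x=0.600000, y=1.359493:
  k1 = f(0.600000, 1.359493) = 0.203924
  k2 = f(0.750000, 1.390081) = 0.260640
  y ← 1.359493 + 0.3·0.260640 = 1.437685
y(0.9) ≈ 1.4377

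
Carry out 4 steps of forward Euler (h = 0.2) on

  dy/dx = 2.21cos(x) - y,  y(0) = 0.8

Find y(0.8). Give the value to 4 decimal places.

Euler: y_{n+1} = y_n + h·f(x_n, y_n).
x=0.000000, y=0.800000: f=1.410000 → y ← 0.800000 + 0.2·1.410000 = 1.082000
x=0.200000, y=1.082000: f=1.083947 → y ← 1.082000 + 0.2·1.083947 = 1.298789
x=0.400000, y=1.298789: f=0.736755 → y ← 1.298789 + 0.2·0.736755 = 1.446141
x=0.600000, y=1.446141: f=0.377851 → y ← 1.446141 + 0.2·0.377851 = 1.521711
y(0.8) ≈ 1.5217

1.5217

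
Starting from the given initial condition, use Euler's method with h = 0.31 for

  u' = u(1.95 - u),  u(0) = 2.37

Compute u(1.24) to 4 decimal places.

Euler: u_{n+1} = u_n + h·f(t_n, u_n).
t=0.000000, u=2.370000: f=-0.995400 → u ← 2.370000 + 0.31·(-0.995400) = 2.061426
t=0.310000, u=2.061426: f=-0.229696 → u ← 2.061426 + 0.31·(-0.229696) = 1.990220
t=0.620000, u=1.990220: f=-0.080047 → u ← 1.990220 + 0.31·(-0.080047) = 1.965406
t=0.930000, u=1.965406: f=-0.030278 → u ← 1.965406 + 0.31·(-0.030278) = 1.956019
u(1.24) ≈ 1.9560

1.9560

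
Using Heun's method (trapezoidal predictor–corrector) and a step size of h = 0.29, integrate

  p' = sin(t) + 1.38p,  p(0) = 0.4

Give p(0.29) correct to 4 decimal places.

0.6336

Heun: k1 = f(t_n, p_n); k2 = f(t_n + h, p_n + h·k1); p_{n+1} = p_n + (h/2)·(k1 + k2).
t=0.000000, p=0.400000:
  k1 = f(0.000000, 0.400000) = 0.552000
  k2 = f(0.290000, 0.560080) = 1.058863
  p ← 0.400000 + (0.29/2)·(0.552000 + 1.058863) = 0.633575
p(0.29) ≈ 0.6336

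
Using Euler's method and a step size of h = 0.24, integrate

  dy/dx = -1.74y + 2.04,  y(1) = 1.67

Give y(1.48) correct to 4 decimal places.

Euler: y_{n+1} = y_n + h·f(x_n, y_n).
x=1.000000, y=1.670000: f=-0.865800 → y ← 1.670000 + 0.24·(-0.865800) = 1.462208
x=1.240000, y=1.462208: f=-0.504242 → y ← 1.462208 + 0.24·(-0.504242) = 1.341190
y(1.48) ≈ 1.3412

1.3412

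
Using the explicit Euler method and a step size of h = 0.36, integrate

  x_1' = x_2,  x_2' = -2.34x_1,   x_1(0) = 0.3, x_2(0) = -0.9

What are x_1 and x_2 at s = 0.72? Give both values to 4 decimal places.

Euler on (x_1,x_2): x_1_{n+1} = x_1_n + h·x_1', x_2_{n+1} = x_2_n + h·x_2'.
0.000000: (0.300000, -0.900000); f=(-0.900000, -0.702000) → (-0.024000, -1.152720)
0.360000: (-0.024000, -1.152720); f=(-1.152720, 0.056160) → (-0.438979, -1.132502)
(x_1(0.72), x_2(0.72)) ≈ (-0.4390, -1.1325)

-0.4390, -1.1325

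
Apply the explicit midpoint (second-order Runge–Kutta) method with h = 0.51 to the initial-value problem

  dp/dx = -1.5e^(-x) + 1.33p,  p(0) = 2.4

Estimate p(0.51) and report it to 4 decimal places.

3.7278

Midpoint: k1 = f(x_n, p_n); k2 = f(x_n + h/2, p_n + (h/2)·k1); p_{n+1} = p_n + h·k2.
x=0.000000, p=2.400000:
  k1 = f(0.000000, 2.400000) = 1.692000
  k2 = f(0.255000, 2.831460) = 2.603467
  p ← 2.400000 + 0.51·2.603467 = 3.727768
p(0.51) ≈ 3.7278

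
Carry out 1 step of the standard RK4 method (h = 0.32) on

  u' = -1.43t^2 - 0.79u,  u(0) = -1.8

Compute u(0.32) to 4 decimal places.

-1.4126

RK4: k1 = f(t_n, u_n); k2 = f(t_n + h/2, u_n + (h/2)·k1); k3 = f(t_n + h/2, u_n + (h/2)·k2); k4 = f(t_n + h, u_n + h·k3); u_{n+1} = u_n + (h/6)·(k1 + 2k2 + 2k3 + k4).
t=0.000000, u=-1.800000:
  k1 = f(0.000000, -1.800000) = 1.422000
  k2 = f(0.160000, -1.572480) = 1.205651
  k3 = f(0.160000, -1.607096) = 1.232998
  k4 = f(0.320000, -1.405441) = 0.963866
  u ← -1.800000 + (0.32/6)·(k1 + 2k2 + 2k3 + k4) = -1.412631
u(0.32) ≈ -1.4126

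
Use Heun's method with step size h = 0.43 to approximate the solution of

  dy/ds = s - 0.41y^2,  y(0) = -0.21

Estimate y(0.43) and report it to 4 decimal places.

-0.1256

Heun: k1 = f(s_n, y_n); k2 = f(s_n + h, y_n + h·k1); y_{n+1} = y_n + (h/2)·(k1 + k2).
s=0.000000, y=-0.210000:
  k1 = f(0.000000, -0.210000) = -0.018081
  k2 = f(0.430000, -0.217775) = 0.410555
  y ← -0.210000 + (0.43/2)·(-0.018081 + 0.410555) = -0.125618
y(0.43) ≈ -0.1256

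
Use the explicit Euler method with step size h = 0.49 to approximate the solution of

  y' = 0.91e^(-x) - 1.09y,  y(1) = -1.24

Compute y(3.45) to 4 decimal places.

Euler: y_{n+1} = y_n + h·f(x_n, y_n).
x=1.000000, y=-1.240000: f=1.686370 → y ← -1.240000 + 0.49·1.686370 = -0.413679
x=1.490000, y=-0.413679: f=0.655999 → y ← -0.413679 + 0.49·0.655999 = -0.092239
x=1.980000, y=-0.092239: f=0.226184 → y ← -0.092239 + 0.49·0.226184 = 0.018591
x=2.470000, y=0.018591: f=0.056708 → y ← 0.018591 + 0.49·0.056708 = 0.046378
x=2.960000, y=0.046378: f=-0.003397 → y ← 0.046378 + 0.49·(-0.003397) = 0.044714
y(3.45) ≈ 0.0447

0.0447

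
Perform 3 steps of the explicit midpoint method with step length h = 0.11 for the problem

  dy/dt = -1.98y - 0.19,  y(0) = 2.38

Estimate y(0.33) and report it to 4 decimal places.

Midpoint: k1 = f(t_n, y_n); k2 = f(t_n + h/2, y_n + (h/2)·k1); y_{n+1} = y_n + h·k2.
t=0.000000, y=2.380000:
  k1 = f(0.000000, 2.380000) = -4.902400
  k2 = f(0.055000, 2.110368) = -4.368529
  y ← 2.380000 + 0.11·(-4.368529) = 1.899462
t=0.110000, y=1.899462:
  k1 = f(0.110000, 1.899462) = -3.950934
  k2 = f(0.165000, 1.682160) = -3.520678
  y ← 1.899462 + 0.11·(-3.520678) = 1.512187
t=0.220000, y=1.512187:
  k1 = f(0.220000, 1.512187) = -3.184131
  k2 = f(0.275000, 1.337060) = -2.837379
  y ← 1.512187 + 0.11·(-2.837379) = 1.200076
y(0.33) ≈ 1.2001

1.2001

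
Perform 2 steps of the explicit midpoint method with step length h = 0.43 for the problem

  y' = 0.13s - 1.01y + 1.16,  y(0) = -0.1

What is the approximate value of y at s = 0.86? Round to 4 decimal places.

Midpoint: k1 = f(s_n, y_n); k2 = f(s_n + h/2, y_n + (h/2)·k1); y_{n+1} = y_n + h·k2.
s=0.000000, y=-0.100000:
  k1 = f(0.000000, -0.100000) = 1.261000
  k2 = f(0.215000, 0.171115) = 1.015124
  y ← -0.100000 + 0.43·1.015124 = 0.336503
s=0.430000, y=0.336503:
  k1 = f(0.430000, 0.336503) = 0.876032
  k2 = f(0.645000, 0.524850) = 0.713751
  y ← 0.336503 + 0.43·0.713751 = 0.643416
y(0.86) ≈ 0.6434

0.6434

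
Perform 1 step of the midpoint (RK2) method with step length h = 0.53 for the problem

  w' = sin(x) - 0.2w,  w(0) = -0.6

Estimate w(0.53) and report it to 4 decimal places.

-0.4010

Midpoint: k1 = f(x_n, w_n); k2 = f(x_n + h/2, w_n + (h/2)·k1); w_{n+1} = w_n + h·k2.
x=0.000000, w=-0.600000:
  k1 = f(0.000000, -0.600000) = 0.120000
  k2 = f(0.265000, -0.568200) = 0.375549
  w ← -0.600000 + 0.53·0.375549 = -0.400959
w(0.53) ≈ -0.4010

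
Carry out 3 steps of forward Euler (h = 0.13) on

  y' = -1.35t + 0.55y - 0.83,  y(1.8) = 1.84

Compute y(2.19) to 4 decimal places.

Euler: y_{n+1} = y_n + h·f(t_n, y_n).
t=1.800000, y=1.840000: f=-2.248000 → y ← 1.840000 + 0.13·(-2.248000) = 1.547760
t=1.930000, y=1.547760: f=-2.584232 → y ← 1.547760 + 0.13·(-2.584232) = 1.211810
t=2.060000, y=1.211810: f=-2.944505 → y ← 1.211810 + 0.13·(-2.944505) = 0.829024
y(2.19) ≈ 0.8290

0.8290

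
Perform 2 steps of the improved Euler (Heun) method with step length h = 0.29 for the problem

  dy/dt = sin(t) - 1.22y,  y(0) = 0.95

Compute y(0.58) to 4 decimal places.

0.6129

Heun: k1 = f(t_n, y_n); k2 = f(t_n + h, y_n + h·k1); y_{n+1} = y_n + (h/2)·(k1 + k2).
t=0.000000, y=0.950000:
  k1 = f(0.000000, 0.950000) = -1.159000
  k2 = f(0.290000, 0.613890) = -0.462994
  y ← 0.950000 + (0.29/2)·(-1.159000 + (-0.462994)) = 0.714811
t=0.290000, y=0.714811:
  k1 = f(0.290000, 0.714811) = -0.586117
  k2 = f(0.580000, 0.544837) = -0.116677
  y ← 0.714811 + (0.29/2)·(-0.586117 + (-0.116677)) = 0.612906
y(0.58) ≈ 0.6129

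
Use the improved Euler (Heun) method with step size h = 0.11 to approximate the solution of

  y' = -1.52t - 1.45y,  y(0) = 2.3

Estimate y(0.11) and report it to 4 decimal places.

1.9532

Heun: k1 = f(t_n, y_n); k2 = f(t_n + h, y_n + h·k1); y_{n+1} = y_n + (h/2)·(k1 + k2).
t=0.000000, y=2.300000:
  k1 = f(0.000000, 2.300000) = -3.335000
  k2 = f(0.110000, 1.933150) = -2.970267
  y ← 2.300000 + (0.11/2)·(-3.335000 + (-2.970267)) = 1.953210
y(0.11) ≈ 1.9532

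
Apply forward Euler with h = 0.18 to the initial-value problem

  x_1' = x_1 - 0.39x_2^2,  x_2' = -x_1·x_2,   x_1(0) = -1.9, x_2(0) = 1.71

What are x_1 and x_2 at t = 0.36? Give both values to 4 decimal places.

Euler on (x_1,x_2): x_1_{n+1} = x_1_n + h·x_1', x_2_{n+1} = x_2_n + h·x_2'.
0.000000: (-1.900000, 1.710000); f=(-3.040399, 3.249000) → (-2.447272, 2.294820)
0.180000: (-2.447272, 2.294820); f=(-4.501089, 5.616048) → (-3.257468, 3.305709)
(x_1(0.36), x_2(0.36)) ≈ (-3.2575, 3.3057)

-3.2575, 3.3057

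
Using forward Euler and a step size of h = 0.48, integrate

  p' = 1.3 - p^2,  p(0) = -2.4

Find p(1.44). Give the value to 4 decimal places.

-104.7847

Euler: p_{n+1} = p_n + h·f(s_n, p_n).
s=0.000000, p=-2.400000: f=-4.460000 → p ← -2.400000 + 0.48·(-4.460000) = -4.540800
s=0.480000, p=-4.540800: f=-19.318865 → p ← -4.540800 + 0.48·(-19.318865) = -13.813855
s=0.960000, p=-13.813855: f=-189.522591 → p ← -13.813855 + 0.48·(-189.522591) = -104.784699
p(1.44) ≈ -104.7847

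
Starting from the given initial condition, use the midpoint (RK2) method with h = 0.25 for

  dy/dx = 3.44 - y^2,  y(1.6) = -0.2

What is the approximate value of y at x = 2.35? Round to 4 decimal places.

1.5563

Midpoint: k1 = f(x_n, y_n); k2 = f(x_n + h/2, y_n + (h/2)·k1); y_{n+1} = y_n + h·k2.
x=1.600000, y=-0.200000:
  k1 = f(1.600000, -0.200000) = 3.400000
  k2 = f(1.725000, 0.225000) = 3.389375
  y ← -0.200000 + 0.25·3.389375 = 0.647344
x=1.850000, y=0.647344:
  k1 = f(1.850000, 0.647344) = 3.020946
  k2 = f(1.975000, 1.024962) = 2.389453
  y ← 0.647344 + 0.25·2.389453 = 1.244707
x=2.100000, y=1.244707:
  k1 = f(2.100000, 1.244707) = 1.890705
  k2 = f(2.225000, 1.481045) = 1.246506
  y ← 1.244707 + 0.25·1.246506 = 1.556333
y(2.35) ≈ 1.5563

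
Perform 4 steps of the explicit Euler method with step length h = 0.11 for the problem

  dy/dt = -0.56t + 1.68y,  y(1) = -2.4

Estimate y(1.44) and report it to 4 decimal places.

-5.0986

Euler: y_{n+1} = y_n + h·f(t_n, y_n).
t=1.000000, y=-2.400000: f=-4.592000 → y ← -2.400000 + 0.11·(-4.592000) = -2.905120
t=1.110000, y=-2.905120: f=-5.502202 → y ← -2.905120 + 0.11·(-5.502202) = -3.510362
t=1.220000, y=-3.510362: f=-6.580608 → y ← -3.510362 + 0.11·(-6.580608) = -4.234229
t=1.330000, y=-4.234229: f=-7.858305 → y ← -4.234229 + 0.11·(-7.858305) = -5.098643
y(1.44) ≈ -5.0986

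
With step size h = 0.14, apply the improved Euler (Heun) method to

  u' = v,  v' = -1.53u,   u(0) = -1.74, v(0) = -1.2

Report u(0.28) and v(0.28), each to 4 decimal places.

Heun on (u,v): k1 = f(x_n, state_n); k2 = f(x_n + h, state_n + h·k1); state_{n+1} = state_n + (h/2)·(k1 + k2).
0.000000: (-1.740000, -1.200000)
  k1 = (-1.200000, 2.662200)
  predictor → (-1.908000, -0.827292)
  k2 = (-0.827292, 2.919240)
  → (-1.881910, -0.809299)
0.140000: (-1.881910, -0.809299)
  k1 = (-0.809299, 2.879323)
  predictor → (-1.995212, -0.406194)
  k2 = (-0.406194, 3.052675)
  → (-1.966995, -0.394059)
(u(0.28), v(0.28)) ≈ (-1.9670, -0.3941)

-1.9670, -0.3941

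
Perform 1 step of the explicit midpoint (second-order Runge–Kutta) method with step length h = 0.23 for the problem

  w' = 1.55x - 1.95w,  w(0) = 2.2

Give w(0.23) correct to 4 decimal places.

1.4756

Midpoint: k1 = f(x_n, w_n); k2 = f(x_n + h/2, w_n + (h/2)·k1); w_{n+1} = w_n + h·k2.
x=0.000000, w=2.200000:
  k1 = f(0.000000, 2.200000) = -4.290000
  k2 = f(0.115000, 1.706650) = -3.149718
  w ← 2.200000 + 0.23·(-3.149718) = 1.475565
w(0.23) ≈ 1.4756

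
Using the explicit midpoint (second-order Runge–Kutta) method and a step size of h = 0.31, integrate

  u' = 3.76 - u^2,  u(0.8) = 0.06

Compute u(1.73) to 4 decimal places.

1.7643

Midpoint: k1 = f(t_n, u_n); k2 = f(t_n + h/2, u_n + (h/2)·k1); u_{n+1} = u_n + h·k2.
t=0.800000, u=0.060000:
  k1 = f(0.800000, 0.060000) = 3.756400
  k2 = f(0.955000, 0.642242) = 3.347525
  u ← 0.060000 + 0.31·3.347525 = 1.097733
t=1.110000, u=1.097733:
  k1 = f(1.110000, 1.097733) = 2.554983
  k2 = f(1.265000, 1.493755) = 1.528696
  u ← 1.097733 + 0.31·1.528696 = 1.571628
t=1.420000, u=1.571628:
  k1 = f(1.420000, 1.571628) = 1.289984
  k2 = f(1.575000, 1.771576) = 0.621519
  u ← 1.571628 + 0.31·0.621519 = 1.764299
u(1.73) ≈ 1.7643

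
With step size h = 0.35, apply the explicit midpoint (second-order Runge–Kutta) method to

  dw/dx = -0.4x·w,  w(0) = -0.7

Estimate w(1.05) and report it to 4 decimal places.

Midpoint: k1 = f(x_n, w_n); k2 = f(x_n + h/2, w_n + (h/2)·k1); w_{n+1} = w_n + h·k2.
x=0.000000, w=-0.700000:
  k1 = f(0.000000, -0.700000) = 0.000000
  k2 = f(0.175000, -0.700000) = 0.049000
  w ← -0.700000 + 0.35·0.049000 = -0.682850
x=0.350000, w=-0.682850:
  k1 = f(0.350000, -0.682850) = 0.095599
  k2 = f(0.525000, -0.666120) = 0.139885
  w ← -0.682850 + 0.35·0.139885 = -0.633890
x=0.700000, w=-0.633890:
  k1 = f(0.700000, -0.633890) = 0.177489
  k2 = f(0.875000, -0.602830) = 0.210990
  w ← -0.633890 + 0.35·0.210990 = -0.560044
w(1.05) ≈ -0.5600

-0.5600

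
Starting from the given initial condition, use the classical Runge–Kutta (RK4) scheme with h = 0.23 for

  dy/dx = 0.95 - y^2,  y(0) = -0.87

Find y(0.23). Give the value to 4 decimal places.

-0.8156

RK4: k1 = f(x_n, y_n); k2 = f(x_n + h/2, y_n + (h/2)·k1); k3 = f(x_n + h/2, y_n + (h/2)·k2); k4 = f(x_n + h, y_n + h·k3); y_{n+1} = y_n + (h/6)·(k1 + 2k2 + 2k3 + k4).
x=0.000000, y=-0.870000:
  k1 = f(0.000000, -0.870000) = 0.193100
  k2 = f(0.115000, -0.847793) = 0.231246
  k3 = f(0.115000, -0.843407) = 0.238665
  k4 = f(0.230000, -0.815107) = 0.285601
  y ← -0.870000 + (0.23/6)·(k1 + 2k2 + 2k3 + k4) = -0.815623
y(0.23) ≈ -0.8156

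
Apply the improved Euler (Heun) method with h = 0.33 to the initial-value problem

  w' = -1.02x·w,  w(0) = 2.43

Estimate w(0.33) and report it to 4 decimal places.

2.2950

Heun: k1 = f(x_n, w_n); k2 = f(x_n + h, w_n + h·k1); w_{n+1} = w_n + (h/2)·(k1 + k2).
x=0.000000, w=2.430000:
  k1 = f(0.000000, 2.430000) = 0.000000
  k2 = f(0.330000, 2.430000) = -0.817938
  w ← 2.430000 + (0.33/2)·(0.000000 + (-0.817938)) = 2.295040
w(0.33) ≈ 2.2950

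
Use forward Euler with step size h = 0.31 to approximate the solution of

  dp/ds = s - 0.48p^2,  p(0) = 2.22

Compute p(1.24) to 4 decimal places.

Euler: p_{n+1} = p_n + h·f(s_n, p_n).
s=0.000000, p=2.220000: f=-2.365632 → p ← 2.220000 + 0.31·(-2.365632) = 1.486654
s=0.310000, p=1.486654: f=-0.750867 → p ← 1.486654 + 0.31·(-0.750867) = 1.253885
s=0.620000, p=1.253885: f=-0.134669 → p ← 1.253885 + 0.31·(-0.134669) = 1.212138
s=0.930000, p=1.212138: f=0.224747 → p ← 1.212138 + 0.31·0.224747 = 1.281809
p(1.24) ≈ 1.2818

1.2818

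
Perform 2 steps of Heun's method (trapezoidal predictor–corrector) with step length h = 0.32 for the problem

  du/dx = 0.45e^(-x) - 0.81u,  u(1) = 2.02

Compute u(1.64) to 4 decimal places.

Heun: k1 = f(x_n, u_n); k2 = f(x_n + h, u_n + h·k1); u_{n+1} = u_n + (h/2)·(k1 + k2).
x=1.000000, u=2.020000:
  k1 = f(1.000000, 2.020000) = -1.470654
  k2 = f(1.320000, 1.549391) = -1.134796
  u ← 2.020000 + (0.32/2)·(-1.470654 + (-1.134796)) = 1.603128
x=1.320000, u=1.603128:
  k1 = f(1.320000, 1.603128) = -1.178323
  k2 = f(1.640000, 1.226065) = -0.905821
  u ← 1.603128 + (0.32/2)·(-1.178323 + (-0.905821)) = 1.269665
u(1.64) ≈ 1.2697

1.2697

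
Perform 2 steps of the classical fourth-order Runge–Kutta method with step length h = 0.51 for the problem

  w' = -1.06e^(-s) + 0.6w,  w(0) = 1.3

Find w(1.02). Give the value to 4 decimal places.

1.4143

RK4: k1 = f(s_n, w_n); k2 = f(s_n + h/2, w_n + (h/2)·k1); k3 = f(s_n + h/2, w_n + (h/2)·k2); k4 = f(s_n + h, w_n + h·k3); w_{n+1} = w_n + (h/6)·(k1 + 2k2 + 2k3 + k4).
s=0.000000, w=1.300000:
  k1 = f(0.000000, 1.300000) = -0.280000
  k2 = f(0.255000, 1.228600) = -0.084251
  k3 = f(0.255000, 1.278516) = -0.054302
  k4 = f(0.510000, 1.272306) = 0.126858
  w ← 1.300000 + (0.51/6)·(k1 + 2k2 + 2k3 + k4) = 1.263429
s=0.510000, w=1.263429:
  k1 = f(0.510000, 1.263429) = 0.121532
  k2 = f(0.765000, 1.294420) = 0.283398
  k3 = f(0.765000, 1.335695) = 0.308163
  k4 = f(1.020000, 1.420592) = 0.470125
  w ← 1.263429 + (0.51/6)·(k1 + 2k2 + 2k3 + k4) = 1.414285
w(1.02) ≈ 1.4143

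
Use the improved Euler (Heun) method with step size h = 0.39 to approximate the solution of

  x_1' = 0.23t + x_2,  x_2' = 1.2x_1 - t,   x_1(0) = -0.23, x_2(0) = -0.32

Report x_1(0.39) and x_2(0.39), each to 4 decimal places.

-0.3583, -0.5329

Heun on (x_1,x_2): k1 = f(t_n, state_n); k2 = f(t_n + h, state_n + h·k1); state_{n+1} = state_n + (h/2)·(k1 + k2).
0.000000: (-0.230000, -0.320000)
  k1 = (-0.320000, -0.276000)
  predictor → (-0.354800, -0.427640)
  k2 = (-0.337940, -0.815760)
  → (-0.358298, -0.532893)
(x_1(0.39), x_2(0.39)) ≈ (-0.3583, -0.5329)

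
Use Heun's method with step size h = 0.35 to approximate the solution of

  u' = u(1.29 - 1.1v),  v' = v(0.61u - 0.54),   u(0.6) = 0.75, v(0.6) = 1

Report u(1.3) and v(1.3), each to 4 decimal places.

Heun on (u,v): k1 = f(t_n, state_n); k2 = f(t_n + h, state_n + h·k1); state_{n+1} = state_n + (h/2)·(k1 + k2).
0.600000: (0.750000, 1.000000)
  k1 = (0.142500, -0.082500)
  predictor → (0.799875, 0.971125)
  k2 = (0.177382, -0.050573)
  → (0.805979, 0.976712)
0.950000: (0.805979, 0.976712)
  k1 = (0.173782, -0.047227)
  predictor → (0.866803, 0.960183)
  k2 = (0.202657, -0.010802)
  → (0.871856, 0.966557)
(u(1.3), v(1.3)) ≈ (0.8719, 0.9666)

0.8719, 0.9666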